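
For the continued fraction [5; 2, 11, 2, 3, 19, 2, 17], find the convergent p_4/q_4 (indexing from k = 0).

Using pₖ = aₖpₖ₋₁ + pₖ₋₂, qₖ = aₖqₖ₋₁ + qₖ₋₂ (with p₋₁=1, p₋₂=0, q₋₁=0, q₋₂=1):
  k=0: a=5, p=5, q=1
  k=1: a=2, p=11, q=2
  k=2: a=11, p=126, q=23
  k=3: a=2, p=263, q=48
  k=4: a=3, p=915, q=167

915/167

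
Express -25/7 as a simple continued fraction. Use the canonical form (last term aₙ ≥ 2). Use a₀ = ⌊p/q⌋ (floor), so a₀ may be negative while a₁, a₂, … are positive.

[-4; 2, 3]

-25 = -4×7 + 3
7 = 2×3 + 1
3 = 3×1 + 0  (stop)
So -25/7 = [-4; 2, 3].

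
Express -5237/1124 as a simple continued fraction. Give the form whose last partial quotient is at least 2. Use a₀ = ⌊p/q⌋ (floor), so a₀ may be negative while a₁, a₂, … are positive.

-5237 = -5·1124 + 383
1124 = 2·383 + 358
383 = 1·358 + 25
358 = 14·25 + 8
25 = 3·8 + 1
8 = 8·1 + 0  (stop)
So -5237/1124 = [-5; 2, 1, 14, 3, 8].

[-5; 2, 1, 14, 3, 8]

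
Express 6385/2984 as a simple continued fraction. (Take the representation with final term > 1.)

[2; 7, 6, 2, 2, 2, 5]

6385 = 2*2984 + 417
2984 = 7*417 + 65
417 = 6*65 + 27
65 = 2*27 + 11
27 = 2*11 + 5
11 = 2*5 + 1
5 = 5*1 + 0  (stop)
So 6385/2984 = [2; 7, 6, 2, 2, 2, 5].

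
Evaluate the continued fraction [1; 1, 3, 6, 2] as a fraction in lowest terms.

95/54

Using pₖ = aₖpₖ₋₁ + pₖ₋₂ and qₖ = aₖqₖ₋₁ + qₖ₋₂:
  k=0: a=1, p=1, q=1
  k=1: a=1, p=2, q=1
  k=2: a=3, p=7, q=4
  k=3: a=6, p=44, q=25
  k=4: a=2, p=95, q=54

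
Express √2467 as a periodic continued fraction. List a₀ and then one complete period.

[49; 1, 2, 49, 2, 1, 98]

a₀ = ⌊√2467⌋ = 49.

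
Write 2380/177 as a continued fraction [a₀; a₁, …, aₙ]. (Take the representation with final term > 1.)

[13; 2, 4, 6, 3]

2380 = 13·177 + 79
177 = 2·79 + 19
79 = 4·19 + 3
19 = 6·3 + 1
3 = 3·1 + 0  (stop)
So 2380/177 = [13; 2, 4, 6, 3].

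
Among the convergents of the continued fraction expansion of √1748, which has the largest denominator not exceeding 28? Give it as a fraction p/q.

√1748 = [41; 1, 4, 4, 4, 1, 82, …] (period length 6).
Convergents:
  p_0/q_0 = 41/1
  p_1/q_1 = 42/1
  p_2/q_2 = 209/5
  p_3/q_3 = 878/21
  p_4/q_4 = 3721/89
q_3 = 21 ≤ 28 < 89 = q_4, so the answer is 878/21.

878/21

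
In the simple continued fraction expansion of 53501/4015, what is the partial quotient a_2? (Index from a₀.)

53501 = 13·4015 + 1306   →  a_0 = 13
4015 = 3·1306 + 97   →  a_1 = 3
1306 = 13·97 + 45   →  a_2 = 13

13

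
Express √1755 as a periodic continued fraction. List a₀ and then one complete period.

a₀ = ⌊√1755⌋ = 41.
With m₀=0, d₀=1 and mₖ₊₁ = dₖaₖ − mₖ, dₖ₊₁ = (n − mₖ₊₁²)/dₖ, aₖ₊₁ = ⌊(a₀+mₖ₊₁)/dₖ₊₁⌋:
  k=1: m=41, d=74, a=1
  k=2: m=33, d=9, a=8
  k=3: m=39, d=26, a=3
  k=4: m=39, d=9, a=8
  k=5: m=33, d=74, a=1
  k=6: m=41, d=1, a=82
d=1 and a=2a₀=82 at k=6, so the next step gives (m, d) = (41, 74) again — its k=1 value — and the period has length 6.

[41; 1, 8, 3, 8, 1, 82]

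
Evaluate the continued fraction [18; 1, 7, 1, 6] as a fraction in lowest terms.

Using pₖ = aₖpₖ₋₁ + pₖ₋₂ and qₖ = aₖqₖ₋₁ + qₖ₋₂:
  k=0: a=18, p=18, q=1
  k=1: a=1, p=19, q=1
  k=2: a=7, p=151, q=8
  k=3: a=1, p=170, q=9
  k=4: a=6, p=1171, q=62

1171/62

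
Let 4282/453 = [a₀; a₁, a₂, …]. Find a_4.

3

4282 = 9·453 + 205   →  a_0 = 9
453 = 2·205 + 43   →  a_1 = 2
205 = 4·43 + 33   →  a_2 = 4
43 = 1·33 + 10   →  a_3 = 1
33 = 3·10 + 3   →  a_4 = 3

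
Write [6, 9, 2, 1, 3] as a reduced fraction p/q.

629/103

Fold from the inside: start with 3/1.
  1 + 1/3 = 4/3
  2 + 3/4 = 11/4
  9 + 4/11 = 103/11
  6 + 11/103 = 629/103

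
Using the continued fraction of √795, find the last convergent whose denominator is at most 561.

√795 = [28; 5, 9, 5, 56, …] (period length 4).
Convergents:
  p_0/q_0 = 28/1
  p_1/q_1 = 141/5
  p_2/q_2 = 1297/46
  p_3/q_3 = 6626/235
  p_4/q_4 = 372353/13206
q_3 = 235 ≤ 561 < 13206 = q_4, so the answer is 6626/235.

6626/235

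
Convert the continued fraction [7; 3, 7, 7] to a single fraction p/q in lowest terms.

Using pₖ = aₖpₖ₋₁ + pₖ₋₂ and qₖ = aₖqₖ₋₁ + qₖ₋₂:
  k=0: a=7, p=7, q=1
  k=1: a=3, p=22, q=3
  k=2: a=7, p=161, q=22
  k=3: a=7, p=1149, q=157

1149/157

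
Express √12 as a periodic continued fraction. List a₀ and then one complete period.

a₀ = ⌊√12⌋ = 3.

[3; 2, 6]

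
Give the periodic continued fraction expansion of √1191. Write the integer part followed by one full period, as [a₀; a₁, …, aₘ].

a₀ = ⌊√1191⌋ = 34.
With m₀=0, d₀=1 and mₖ₊₁ = dₖaₖ − mₖ, dₖ₊₁ = (n − mₖ₊₁²)/dₖ, aₖ₊₁ = ⌊(a₀+mₖ₊₁)/dₖ₊₁⌋:
  k=1: m=34, d=35, a=1
  k=2: m=1, d=34, a=1
  k=3: m=33, d=3, a=22
  k=4: m=33, d=34, a=1
  k=5: m=1, d=35, a=1
  k=6: m=34, d=1, a=68
d=1 and a=2a₀=68 at k=6, so the next step gives (m, d) = (34, 35) again — its k=1 value — and the period has length 6.

[34; 1, 1, 22, 1, 1, 68]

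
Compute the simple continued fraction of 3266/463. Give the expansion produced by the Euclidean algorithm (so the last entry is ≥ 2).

3266 = 7*463 + 25
463 = 18*25 + 13
25 = 1*13 + 12
13 = 1*12 + 1
12 = 12*1 + 0  (stop)
So 3266/463 = [7; 18, 1, 1, 12].

[7; 18, 1, 1, 12]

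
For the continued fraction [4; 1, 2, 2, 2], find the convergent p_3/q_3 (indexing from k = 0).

33/7

Using pₖ = aₖpₖ₋₁ + pₖ₋₂, qₖ = aₖqₖ₋₁ + qₖ₋₂ (with p₋₁=1, p₋₂=0, q₋₁=0, q₋₂=1):
  k=0: a=4, p=4, q=1
  k=1: a=1, p=5, q=1
  k=2: a=2, p=14, q=3
  k=3: a=2, p=33, q=7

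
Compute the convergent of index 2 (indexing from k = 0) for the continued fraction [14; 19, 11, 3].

Using pₖ = aₖpₖ₋₁ + pₖ₋₂, qₖ = aₖqₖ₋₁ + qₖ₋₂ (with p₋₁=1, p₋₂=0, q₋₁=0, q₋₂=1):
  k=0: a=14, p=14, q=1
  k=1: a=19, p=267, q=19
  k=2: a=11, p=2951, q=210

2951/210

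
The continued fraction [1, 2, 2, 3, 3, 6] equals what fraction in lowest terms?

498/353

Fold from the inside: start with 6/1.
  3 + 1/6 = 19/6
  3 + 6/19 = 63/19
  2 + 19/63 = 145/63
  2 + 63/145 = 353/145
  1 + 145/353 = 498/353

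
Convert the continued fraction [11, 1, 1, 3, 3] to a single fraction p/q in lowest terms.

Using pₖ = aₖpₖ₋₁ + pₖ₋₂ and qₖ = aₖqₖ₋₁ + qₖ₋₂:
  k=0: a=11, p=11, q=1
  k=1: a=1, p=12, q=1
  k=2: a=1, p=23, q=2
  k=3: a=3, p=81, q=7
  k=4: a=3, p=266, q=23

266/23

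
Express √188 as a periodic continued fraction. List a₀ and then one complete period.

a₀ = ⌊√188⌋ = 13.
With m₀=0, d₀=1 and mₖ₊₁ = dₖaₖ − mₖ, dₖ₊₁ = (n − mₖ₊₁²)/dₖ, aₖ₊₁ = ⌊(a₀+mₖ₊₁)/dₖ₊₁⌋:
  k=1: m=13, d=19, a=1
  k=2: m=6, d=8, a=2
  k=3: m=10, d=11, a=2
  k=4: m=12, d=4, a=6
  k=5: m=12, d=11, a=2
  k=6: m=10, d=8, a=2
  k=7: m=6, d=19, a=1
  k=8: m=13, d=1, a=26
d=1 and a=2a₀=26 at k=8, so the next step gives (m, d) = (13, 19) again — its k=1 value — and the period has length 8.

[13; 1, 2, 2, 6, 2, 2, 1, 26]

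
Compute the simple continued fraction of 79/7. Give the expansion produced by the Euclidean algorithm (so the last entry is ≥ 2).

[11; 3, 2]

79 = 11×7 + 2
7 = 3×2 + 1
2 = 2×1 + 0  (stop)
So 79/7 = [11; 3, 2].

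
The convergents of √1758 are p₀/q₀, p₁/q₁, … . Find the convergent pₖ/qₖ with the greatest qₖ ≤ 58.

587/14

√1758 = [41; 1, 12, 1, 82, …] (period length 4).
Convergents:
  p_0/q_0 = 41/1
  p_1/q_1 = 42/1
  p_2/q_2 = 545/13
  p_3/q_3 = 587/14
  p_4/q_4 = 48679/1161
q_3 = 14 ≤ 58 < 1161 = q_4, so the answer is 587/14.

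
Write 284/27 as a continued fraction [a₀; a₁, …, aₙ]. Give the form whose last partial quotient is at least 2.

284 = 10×27 + 14
27 = 1×14 + 13
14 = 1×13 + 1
13 = 13×1 + 0  (stop)
So 284/27 = [10; 1, 1, 13].

[10; 1, 1, 13]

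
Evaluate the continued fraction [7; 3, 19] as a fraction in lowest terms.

Fold from the inside: start with 19/1.
  3 + 1/19 = 58/19
  7 + 19/58 = 425/58

425/58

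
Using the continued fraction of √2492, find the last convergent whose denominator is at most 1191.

30551/612

√2492 = [49; 1, 11, 2, 24, 2, 11, 1, 98, …] (period length 8).
Convergents:
  p_0/q_0 = 49/1
  p_1/q_1 = 50/1
  p_2/q_2 = 599/12
  p_3/q_3 = 1248/25
  p_4/q_4 = 30551/612
  p_5/q_5 = 62350/1249
q_4 = 612 ≤ 1191 < 1249 = q_5, so the answer is 30551/612.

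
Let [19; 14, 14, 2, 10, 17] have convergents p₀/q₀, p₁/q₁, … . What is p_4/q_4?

81567/4277

Using pₖ = aₖpₖ₋₁ + pₖ₋₂, qₖ = aₖqₖ₋₁ + qₖ₋₂ (with p₋₁=1, p₋₂=0, q₋₁=0, q₋₂=1):
  k=0: a=19, p=19, q=1
  k=1: a=14, p=267, q=14
  k=2: a=14, p=3757, q=197
  k=3: a=2, p=7781, q=408
  k=4: a=10, p=81567, q=4277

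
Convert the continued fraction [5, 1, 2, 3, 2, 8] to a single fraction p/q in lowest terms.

1105/194

Fold from the inside: start with 8/1.
  2 + 1/8 = 17/8
  3 + 8/17 = 59/17
  2 + 17/59 = 135/59
  1 + 59/135 = 194/135
  5 + 135/194 = 1105/194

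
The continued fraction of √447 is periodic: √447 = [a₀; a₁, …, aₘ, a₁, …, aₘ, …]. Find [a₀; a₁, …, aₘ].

[21; 7, 42]

a₀ = ⌊√447⌋ = 21.
With m₀=0, d₀=1 and mₖ₊₁ = dₖaₖ − mₖ, dₖ₊₁ = (n − mₖ₊₁²)/dₖ, aₖ₊₁ = ⌊(a₀+mₖ₊₁)/dₖ₊₁⌋:
  k=1: m=21, d=6, a=7
  k=2: m=21, d=1, a=42
d=1 and a=2a₀=42 at k=2, so the next step gives (m, d) = (21, 6) again — its k=1 value — and the period has length 2.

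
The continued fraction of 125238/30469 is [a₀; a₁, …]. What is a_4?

14

125238 = 4·30469 + 3362   →  a_0 = 4
30469 = 9·3362 + 211   →  a_1 = 9
3362 = 15·211 + 197   →  a_2 = 15
211 = 1·197 + 14   →  a_3 = 1
197 = 14·14 + 1   →  a_4 = 14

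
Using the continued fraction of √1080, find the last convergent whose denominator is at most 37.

√1080 = [32; 1, 6, 3, 6, 1, 64, …] (period length 6).
Convergents:
  p_0/q_0 = 32/1
  p_1/q_1 = 33/1
  p_2/q_2 = 230/7
  p_3/q_3 = 723/22
  p_4/q_4 = 4568/139
q_3 = 22 ≤ 37 < 139 = q_4, so the answer is 723/22.

723/22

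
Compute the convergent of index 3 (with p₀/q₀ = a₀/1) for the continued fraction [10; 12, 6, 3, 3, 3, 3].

2329/231

Using pₖ = aₖpₖ₋₁ + pₖ₋₂, qₖ = aₖqₖ₋₁ + qₖ₋₂ (with p₋₁=1, p₋₂=0, q₋₁=0, q₋₂=1):
  k=0: a=10, p=10, q=1
  k=1: a=12, p=121, q=12
  k=2: a=6, p=736, q=73
  k=3: a=3, p=2329, q=231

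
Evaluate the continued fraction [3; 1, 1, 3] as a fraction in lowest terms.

25/7

Using pₖ = aₖpₖ₋₁ + pₖ₋₂ and qₖ = aₖqₖ₋₁ + qₖ₋₂:
  k=0: a=3, p=3, q=1
  k=1: a=1, p=4, q=1
  k=2: a=1, p=7, q=2
  k=3: a=3, p=25, q=7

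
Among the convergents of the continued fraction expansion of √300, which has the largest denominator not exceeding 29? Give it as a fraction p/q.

√300 = [17; 3, 8, 3, 34, …] (period length 4).
Convergents:
  p_0/q_0 = 17/1
  p_1/q_1 = 52/3
  p_2/q_2 = 433/25
  p_3/q_3 = 1351/78
q_2 = 25 ≤ 29 < 78 = q_3, so the answer is 433/25.

433/25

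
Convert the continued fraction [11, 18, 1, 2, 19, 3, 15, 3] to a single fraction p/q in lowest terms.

1716385/155279

Fold from the inside: start with 3/1.
  15 + 1/3 = 46/3
  3 + 3/46 = 141/46
  19 + 46/141 = 2725/141
  2 + 141/2725 = 5591/2725
  1 + 2725/5591 = 8316/5591
  18 + 5591/8316 = 155279/8316
  11 + 8316/155279 = 1716385/155279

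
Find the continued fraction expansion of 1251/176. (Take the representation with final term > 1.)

1251 = 7×176 + 19
176 = 9×19 + 5
19 = 3×5 + 4
5 = 1×4 + 1
4 = 4×1 + 0  (stop)
So 1251/176 = [7; 9, 3, 1, 4].

[7; 9, 3, 1, 4]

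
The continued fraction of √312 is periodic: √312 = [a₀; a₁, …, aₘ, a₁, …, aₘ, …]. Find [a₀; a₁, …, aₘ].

[17; 1, 1, 1, 34]

a₀ = ⌊√312⌋ = 17.
With m₀=0, d₀=1 and mₖ₊₁ = dₖaₖ − mₖ, dₖ₊₁ = (n − mₖ₊₁²)/dₖ, aₖ₊₁ = ⌊(a₀+mₖ₊₁)/dₖ₊₁⌋:
  k=1: m=17, d=23, a=1
  k=2: m=6, d=12, a=1
  k=3: m=6, d=23, a=1
  k=4: m=17, d=1, a=34
d=1 and a=2a₀=34 at k=4, so the next step gives (m, d) = (17, 23) again — its k=1 value — and the period has length 4.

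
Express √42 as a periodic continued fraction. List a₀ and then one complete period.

a₀ = ⌊√42⌋ = 6.
With m₀=0, d₀=1 and mₖ₊₁ = dₖaₖ − mₖ, dₖ₊₁ = (n − mₖ₊₁²)/dₖ, aₖ₊₁ = ⌊(a₀+mₖ₊₁)/dₖ₊₁⌋:
  k=1: m=6, d=6, a=2
  k=2: m=6, d=1, a=12
d=1 and a=2a₀=12 at k=2, so the next step gives (m, d) = (6, 6) again — its k=1 value — and the period has length 2.

[6; 2, 12]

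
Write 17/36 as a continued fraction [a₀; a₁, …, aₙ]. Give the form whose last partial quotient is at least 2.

17 = 0*36 + 17
36 = 2*17 + 2
17 = 8*2 + 1
2 = 2*1 + 0  (stop)
So 17/36 = [0; 2, 8, 2].

[0; 2, 8, 2]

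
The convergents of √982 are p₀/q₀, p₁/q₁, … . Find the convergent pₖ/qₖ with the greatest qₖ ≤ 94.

√982 = [31; 2, 1, 30, 1, 2, 62, …] (period length 6).
Convergents:
  p_0/q_0 = 31/1
  p_1/q_1 = 63/2
  p_2/q_2 = 94/3
  p_3/q_3 = 2883/92
  p_4/q_4 = 2977/95
q_3 = 92 ≤ 94 < 95 = q_4, so the answer is 2883/92.

2883/92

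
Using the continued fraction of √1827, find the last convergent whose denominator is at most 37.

√1827 = [42; 1, 2, 1, 8, 1, 2, 1, 84, …] (period length 8).
Convergents:
  p_0/q_0 = 42/1
  p_1/q_1 = 43/1
  p_2/q_2 = 128/3
  p_3/q_3 = 171/4
  p_4/q_4 = 1496/35
  p_5/q_5 = 1667/39
q_4 = 35 ≤ 37 < 39 = q_5, so the answer is 1496/35.

1496/35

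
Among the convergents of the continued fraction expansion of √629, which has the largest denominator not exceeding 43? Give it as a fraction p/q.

√629 = [25; 12, 1, 1, 12, 50, …] (period length 5).
Convergents:
  p_0/q_0 = 25/1
  p_1/q_1 = 301/12
  p_2/q_2 = 326/13
  p_3/q_3 = 627/25
  p_4/q_4 = 7850/313
q_3 = 25 ≤ 43 < 313 = q_4, so the answer is 627/25.

627/25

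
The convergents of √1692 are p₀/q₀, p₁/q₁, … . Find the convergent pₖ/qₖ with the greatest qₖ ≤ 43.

√1692 = [41; 7, 2, 7, 82, …] (period length 4).
Convergents:
  p_0/q_0 = 41/1
  p_1/q_1 = 288/7
  p_2/q_2 = 617/15
  p_3/q_3 = 4607/112
q_2 = 15 ≤ 43 < 112 = q_3, so the answer is 617/15.

617/15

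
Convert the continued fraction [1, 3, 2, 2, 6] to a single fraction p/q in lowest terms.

Fold from the inside: start with 6/1.
  2 + 1/6 = 13/6
  2 + 6/13 = 32/13
  3 + 13/32 = 109/32
  1 + 32/109 = 141/109

141/109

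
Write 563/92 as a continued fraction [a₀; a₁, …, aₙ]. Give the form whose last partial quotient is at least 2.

[6; 8, 2, 1, 3]

563 = 6*92 + 11
92 = 8*11 + 4
11 = 2*4 + 3
4 = 1*3 + 1
3 = 3*1 + 0  (stop)
So 563/92 = [6; 8, 2, 1, 3].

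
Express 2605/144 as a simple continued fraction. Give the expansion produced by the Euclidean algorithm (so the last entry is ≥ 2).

[18; 11, 13]

2605 = 18*144 + 13
144 = 11*13 + 1
13 = 13*1 + 0  (stop)
So 2605/144 = [18; 11, 13].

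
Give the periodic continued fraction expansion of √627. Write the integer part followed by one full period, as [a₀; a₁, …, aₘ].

[25; 25, 50]

a₀ = ⌊√627⌋ = 25.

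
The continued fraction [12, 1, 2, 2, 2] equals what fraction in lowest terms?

Fold from the inside: start with 2/1.
  2 + 1/2 = 5/2
  2 + 2/5 = 12/5
  1 + 5/12 = 17/12
  12 + 12/17 = 216/17

216/17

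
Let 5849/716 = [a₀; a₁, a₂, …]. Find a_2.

1

5849 = 8·716 + 121   →  a_0 = 8
716 = 5·121 + 111   →  a_1 = 5
121 = 1·111 + 10   →  a_2 = 1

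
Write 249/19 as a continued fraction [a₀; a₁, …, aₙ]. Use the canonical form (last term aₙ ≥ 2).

249 = 13·19 + 2
19 = 9·2 + 1
2 = 2·1 + 0  (stop)
So 249/19 = [13; 9, 2].

[13; 9, 2]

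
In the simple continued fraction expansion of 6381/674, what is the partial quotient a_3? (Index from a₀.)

6

6381 = 9·674 + 315   →  a_0 = 9
674 = 2·315 + 44   →  a_1 = 2
315 = 7·44 + 7   →  a_2 = 7
44 = 6·7 + 2   →  a_3 = 6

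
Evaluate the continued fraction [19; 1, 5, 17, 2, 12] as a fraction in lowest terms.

52503/2647

Using pₖ = aₖpₖ₋₁ + pₖ₋₂ and qₖ = aₖqₖ₋₁ + qₖ₋₂:
  k=0: a=19, p=19, q=1
  k=1: a=1, p=20, q=1
  k=2: a=5, p=119, q=6
  k=3: a=17, p=2043, q=103
  k=4: a=2, p=4205, q=212
  k=5: a=12, p=52503, q=2647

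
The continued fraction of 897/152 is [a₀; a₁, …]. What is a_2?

9

897 = 5·152 + 137   →  a_0 = 5
152 = 1·137 + 15   →  a_1 = 1
137 = 9·15 + 2   →  a_2 = 9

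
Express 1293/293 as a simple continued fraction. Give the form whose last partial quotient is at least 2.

1293 = 4·293 + 121
293 = 2·121 + 51
121 = 2·51 + 19
51 = 2·19 + 13
19 = 1·13 + 6
13 = 2·6 + 1
6 = 6·1 + 0  (stop)
So 1293/293 = [4; 2, 2, 2, 1, 2, 6].

[4; 2, 2, 2, 1, 2, 6]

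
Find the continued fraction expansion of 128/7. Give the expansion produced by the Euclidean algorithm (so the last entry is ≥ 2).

128 = 18*7 + 2
7 = 3*2 + 1
2 = 2*1 + 0  (stop)
So 128/7 = [18; 3, 2].

[18; 3, 2]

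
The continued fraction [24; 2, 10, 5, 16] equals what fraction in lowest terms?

42418/1733

Using pₖ = aₖpₖ₋₁ + pₖ₋₂ and qₖ = aₖqₖ₋₁ + qₖ₋₂:
  k=0: a=24, p=24, q=1
  k=1: a=2, p=49, q=2
  k=2: a=10, p=514, q=21
  k=3: a=5, p=2619, q=107
  k=4: a=16, p=42418, q=1733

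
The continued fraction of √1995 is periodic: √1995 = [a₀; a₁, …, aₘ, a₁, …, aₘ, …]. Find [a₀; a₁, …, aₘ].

a₀ = ⌊√1995⌋ = 44.
With m₀=0, d₀=1 and mₖ₊₁ = dₖaₖ − mₖ, dₖ₊₁ = (n − mₖ₊₁²)/dₖ, aₖ₊₁ = ⌊(a₀+mₖ₊₁)/dₖ₊₁⌋:
  k=1: m=44, d=59, a=1
  k=2: m=15, d=30, a=1
  k=3: m=15, d=59, a=1
  k=4: m=44, d=1, a=88
d=1 and a=2a₀=88 at k=4, so the next step gives (m, d) = (44, 59) again — its k=1 value — and the period has length 4.

[44; 1, 1, 1, 88]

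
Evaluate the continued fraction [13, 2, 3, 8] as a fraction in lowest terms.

779/58

Using pₖ = aₖpₖ₋₁ + pₖ₋₂ and qₖ = aₖqₖ₋₁ + qₖ₋₂:
  k=0: a=13, p=13, q=1
  k=1: a=2, p=27, q=2
  k=2: a=3, p=94, q=7
  k=3: a=8, p=779, q=58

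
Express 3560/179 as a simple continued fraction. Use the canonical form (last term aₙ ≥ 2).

[19; 1, 7, 1, 19]

3560 = 19·179 + 159
179 = 1·159 + 20
159 = 7·20 + 19
20 = 1·19 + 1
19 = 19·1 + 0  (stop)
So 3560/179 = [19; 1, 7, 1, 19].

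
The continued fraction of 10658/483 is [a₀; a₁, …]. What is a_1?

10658 = 22·483 + 32   →  a_0 = 22
483 = 15·32 + 3   →  a_1 = 15

15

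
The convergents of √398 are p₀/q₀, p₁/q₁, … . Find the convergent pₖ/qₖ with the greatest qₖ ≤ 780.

√398 = [19; 1, 18, 1, 38, …] (period length 4).
Convergents:
  p_0/q_0 = 19/1
  p_1/q_1 = 20/1
  p_2/q_2 = 379/19
  p_3/q_3 = 399/20
  p_4/q_4 = 15541/779
  p_5/q_5 = 15940/799
q_4 = 779 ≤ 780 < 799 = q_5, so the answer is 15541/779.

15541/779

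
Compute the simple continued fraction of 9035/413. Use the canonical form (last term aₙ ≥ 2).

9035 = 21×413 + 362
413 = 1×362 + 51
362 = 7×51 + 5
51 = 10×5 + 1
5 = 5×1 + 0  (stop)
So 9035/413 = [21; 1, 7, 10, 5].

[21; 1, 7, 10, 5]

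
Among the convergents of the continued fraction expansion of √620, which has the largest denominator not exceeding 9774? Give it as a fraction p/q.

√620 = [24; 1, 8, 1, 48, …] (period length 4).
Convergents:
  p_0/q_0 = 24/1
  p_1/q_1 = 25/1
  p_2/q_2 = 224/9
  p_3/q_3 = 249/10
  p_4/q_4 = 12176/489
  p_5/q_5 = 12425/499
  p_6/q_6 = 111576/4481
  p_7/q_7 = 124001/4980
  p_8/q_8 = 6063624/243521
q_7 = 4980 ≤ 9774 < 243521 = q_8, so the answer is 124001/4980.

124001/4980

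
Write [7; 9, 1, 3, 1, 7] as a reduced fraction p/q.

Using pₖ = aₖpₖ₋₁ + pₖ₋₂ and qₖ = aₖqₖ₋₁ + qₖ₋₂:
  k=0: a=7, p=7, q=1
  k=1: a=9, p=64, q=9
  k=2: a=1, p=71, q=10
  k=3: a=3, p=277, q=39
  k=4: a=1, p=348, q=49
  k=5: a=7, p=2713, q=382

2713/382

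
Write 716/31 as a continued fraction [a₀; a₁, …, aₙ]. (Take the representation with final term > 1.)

[23; 10, 3]

716 = 23×31 + 3
31 = 10×3 + 1
3 = 3×1 + 0  (stop)
So 716/31 = [23; 10, 3].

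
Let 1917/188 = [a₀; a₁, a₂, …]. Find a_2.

1917 = 10·188 + 37   →  a_0 = 10
188 = 5·37 + 3   →  a_1 = 5
37 = 12·3 + 1   →  a_2 = 12

12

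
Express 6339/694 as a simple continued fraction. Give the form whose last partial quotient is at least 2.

6339 = 9×694 + 93
694 = 7×93 + 43
93 = 2×43 + 7
43 = 6×7 + 1
7 = 7×1 + 0  (stop)
So 6339/694 = [9; 7, 2, 6, 7].

[9; 7, 2, 6, 7]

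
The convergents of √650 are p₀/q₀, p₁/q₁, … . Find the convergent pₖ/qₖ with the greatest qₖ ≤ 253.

√650 = [25; 2, 50, …] (period length 2).
Convergents:
  p_0/q_0 = 25/1
  p_1/q_1 = 51/2
  p_2/q_2 = 2575/101
  p_3/q_3 = 5201/204
  p_4/q_4 = 262625/10301
q_3 = 204 ≤ 253 < 10301 = q_4, so the answer is 5201/204.

5201/204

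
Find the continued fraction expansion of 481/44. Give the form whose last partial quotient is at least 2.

481 = 10*44 + 41
44 = 1*41 + 3
41 = 13*3 + 2
3 = 1*2 + 1
2 = 2*1 + 0  (stop)
So 481/44 = [10; 1, 13, 1, 2].

[10; 1, 13, 1, 2]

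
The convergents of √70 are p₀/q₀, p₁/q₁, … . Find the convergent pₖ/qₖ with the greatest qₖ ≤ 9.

√70 = [8; 2, 1, 2, 1, 2, 16, …] (period length 6).
Convergents:
  p_0/q_0 = 8/1
  p_1/q_1 = 17/2
  p_2/q_2 = 25/3
  p_3/q_3 = 67/8
  p_4/q_4 = 92/11
q_3 = 8 ≤ 9 < 11 = q_4, so the answer is 67/8.

67/8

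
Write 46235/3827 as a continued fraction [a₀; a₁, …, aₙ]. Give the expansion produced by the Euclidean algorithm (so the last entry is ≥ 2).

46235 = 12·3827 + 311
3827 = 12·311 + 95
311 = 3·95 + 26
95 = 3·26 + 17
26 = 1·17 + 9
17 = 1·9 + 8
9 = 1·8 + 1
8 = 8·1 + 0  (stop)
So 46235/3827 = [12; 12, 3, 3, 1, 1, 1, 8].

[12; 12, 3, 3, 1, 1, 1, 8]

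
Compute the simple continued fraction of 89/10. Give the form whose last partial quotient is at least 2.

89 = 8×10 + 9
10 = 1×9 + 1
9 = 9×1 + 0  (stop)
So 89/10 = [8; 1, 9].

[8; 1, 9]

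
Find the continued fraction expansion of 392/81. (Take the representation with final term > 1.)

[4; 1, 5, 4, 3]

392 = 4×81 + 68
81 = 1×68 + 13
68 = 5×13 + 3
13 = 4×3 + 1
3 = 3×1 + 0  (stop)
So 392/81 = [4; 1, 5, 4, 3].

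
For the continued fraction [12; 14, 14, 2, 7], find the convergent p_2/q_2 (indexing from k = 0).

2378/197

Using pₖ = aₖpₖ₋₁ + pₖ₋₂, qₖ = aₖqₖ₋₁ + qₖ₋₂ (with p₋₁=1, p₋₂=0, q₋₁=0, q₋₂=1):
  k=0: a=12, p=12, q=1
  k=1: a=14, p=169, q=14
  k=2: a=14, p=2378, q=197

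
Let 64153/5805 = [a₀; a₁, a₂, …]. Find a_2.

2

64153 = 11·5805 + 298   →  a_0 = 11
5805 = 19·298 + 143   →  a_1 = 19
298 = 2·143 + 12   →  a_2 = 2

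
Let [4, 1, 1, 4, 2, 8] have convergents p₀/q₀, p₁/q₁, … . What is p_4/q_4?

Using pₖ = aₖpₖ₋₁ + pₖ₋₂, qₖ = aₖqₖ₋₁ + qₖ₋₂ (with p₋₁=1, p₋₂=0, q₋₁=0, q₋₂=1):
  k=0: a=4, p=4, q=1
  k=1: a=1, p=5, q=1
  k=2: a=1, p=9, q=2
  k=3: a=4, p=41, q=9
  k=4: a=2, p=91, q=20

91/20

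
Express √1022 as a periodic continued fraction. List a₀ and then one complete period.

a₀ = ⌊√1022⌋ = 31.
With m₀=0, d₀=1 and mₖ₊₁ = dₖaₖ − mₖ, dₖ₊₁ = (n − mₖ₊₁²)/dₖ, aₖ₊₁ = ⌊(a₀+mₖ₊₁)/dₖ₊₁⌋:
  k=1: m=31, d=61, a=1
  k=2: m=30, d=2, a=30
  k=3: m=30, d=61, a=1
  k=4: m=31, d=1, a=62
d=1 and a=2a₀=62 at k=4, so the next step gives (m, d) = (31, 61) again — its k=1 value — and the period has length 4.

[31; 1, 30, 1, 62]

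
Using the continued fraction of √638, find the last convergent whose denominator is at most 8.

101/4

√638 = [25; 3, 1, 6, 2, 6, 1, 3, 50, …] (period length 8).
Convergents:
  p_0/q_0 = 25/1
  p_1/q_1 = 76/3
  p_2/q_2 = 101/4
  p_3/q_3 = 682/27
q_2 = 4 ≤ 8 < 27 = q_3, so the answer is 101/4.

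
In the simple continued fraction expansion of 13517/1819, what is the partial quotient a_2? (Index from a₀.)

3

13517 = 7·1819 + 784   →  a_0 = 7
1819 = 2·784 + 251   →  a_1 = 2
784 = 3·251 + 31   →  a_2 = 3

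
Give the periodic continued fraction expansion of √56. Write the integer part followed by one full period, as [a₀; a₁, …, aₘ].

a₀ = ⌊√56⌋ = 7.
With m₀=0, d₀=1 and mₖ₊₁ = dₖaₖ − mₖ, dₖ₊₁ = (n − mₖ₊₁²)/dₖ, aₖ₊₁ = ⌊(a₀+mₖ₊₁)/dₖ₊₁⌋:
  k=1: m=7, d=7, a=2
  k=2: m=7, d=1, a=14
d=1 and a=2a₀=14 at k=2, so the next step gives (m, d) = (7, 7) again — its k=1 value — and the period has length 2.

[7; 2, 14]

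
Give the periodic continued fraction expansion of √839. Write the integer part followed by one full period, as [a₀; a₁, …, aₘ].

[28; 1, 27, 1, 56]

a₀ = ⌊√839⌋ = 28.
With m₀=0, d₀=1 and mₖ₊₁ = dₖaₖ − mₖ, dₖ₊₁ = (n − mₖ₊₁²)/dₖ, aₖ₊₁ = ⌊(a₀+mₖ₊₁)/dₖ₊₁⌋:
  k=1: m=28, d=55, a=1
  k=2: m=27, d=2, a=27
  k=3: m=27, d=55, a=1
  k=4: m=28, d=1, a=56
d=1 and a=2a₀=56 at k=4, so the next step gives (m, d) = (28, 55) again — its k=1 value — and the period has length 4.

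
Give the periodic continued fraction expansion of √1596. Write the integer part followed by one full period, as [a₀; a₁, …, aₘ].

[39; 1, 18, 1, 78]

a₀ = ⌊√1596⌋ = 39.
With m₀=0, d₀=1 and mₖ₊₁ = dₖaₖ − mₖ, dₖ₊₁ = (n − mₖ₊₁²)/dₖ, aₖ₊₁ = ⌊(a₀+mₖ₊₁)/dₖ₊₁⌋:
  k=1: m=39, d=75, a=1
  k=2: m=36, d=4, a=18
  k=3: m=36, d=75, a=1
  k=4: m=39, d=1, a=78
d=1 and a=2a₀=78 at k=4, so the next step gives (m, d) = (39, 75) again — its k=1 value — and the period has length 4.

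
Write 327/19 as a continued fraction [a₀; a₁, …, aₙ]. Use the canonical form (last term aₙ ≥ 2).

327 = 17*19 + 4
19 = 4*4 + 3
4 = 1*3 + 1
3 = 3*1 + 0  (stop)
So 327/19 = [17; 4, 1, 3].

[17; 4, 1, 3]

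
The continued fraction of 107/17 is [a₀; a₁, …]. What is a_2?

107 = 6·17 + 5   →  a_0 = 6
17 = 3·5 + 2   →  a_1 = 3
5 = 2·2 + 1   →  a_2 = 2

2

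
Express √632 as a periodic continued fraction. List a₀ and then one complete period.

a₀ = ⌊√632⌋ = 25.
With m₀=0, d₀=1 and mₖ₊₁ = dₖaₖ − mₖ, dₖ₊₁ = (n − mₖ₊₁²)/dₖ, aₖ₊₁ = ⌊(a₀+mₖ₊₁)/dₖ₊₁⌋:
  k=1: m=25, d=7, a=7
  k=2: m=24, d=8, a=6
  k=3: m=24, d=7, a=7
  k=4: m=25, d=1, a=50
d=1 and a=2a₀=50 at k=4, so the next step gives (m, d) = (25, 7) again — its k=1 value — and the period has length 4.

[25; 7, 6, 7, 50]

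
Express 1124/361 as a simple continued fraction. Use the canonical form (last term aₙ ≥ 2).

1124 = 3*361 + 41
361 = 8*41 + 33
41 = 1*33 + 8
33 = 4*8 + 1
8 = 8*1 + 0  (stop)
So 1124/361 = [3; 8, 1, 4, 8].

[3; 8, 1, 4, 8]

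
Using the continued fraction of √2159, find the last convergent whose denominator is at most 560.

13289/286

√2159 = [46; 2, 6, 1, 1, 1, 6, 2, 92, …] (period length 8).
Convergents:
  p_0/q_0 = 46/1
  p_1/q_1 = 93/2
  p_2/q_2 = 604/13
  p_3/q_3 = 697/15
  p_4/q_4 = 1301/28
  p_5/q_5 = 1998/43
  p_6/q_6 = 13289/286
  p_7/q_7 = 28576/615
q_6 = 286 ≤ 560 < 615 = q_7, so the answer is 13289/286.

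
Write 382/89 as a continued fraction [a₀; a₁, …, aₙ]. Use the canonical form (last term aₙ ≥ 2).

[4; 3, 2, 2, 1, 3]

382 = 4·89 + 26
89 = 3·26 + 11
26 = 2·11 + 4
11 = 2·4 + 3
4 = 1·3 + 1
3 = 3·1 + 0  (stop)
So 382/89 = [4; 3, 2, 2, 1, 3].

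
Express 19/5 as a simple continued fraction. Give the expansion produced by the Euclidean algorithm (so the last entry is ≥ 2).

[3; 1, 4]

19 = 3×5 + 4
5 = 1×4 + 1
4 = 4×1 + 0  (stop)
So 19/5 = [3; 1, 4].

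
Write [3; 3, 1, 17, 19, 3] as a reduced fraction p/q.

Fold from the inside: start with 3/1.
  19 + 1/3 = 58/3
  17 + 3/58 = 989/58
  1 + 58/989 = 1047/989
  3 + 989/1047 = 4130/1047
  3 + 1047/4130 = 13437/4130

13437/4130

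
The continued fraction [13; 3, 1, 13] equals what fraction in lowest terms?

Using pₖ = aₖpₖ₋₁ + pₖ₋₂ and qₖ = aₖqₖ₋₁ + qₖ₋₂:
  k=0: a=13, p=13, q=1
  k=1: a=3, p=40, q=3
  k=2: a=1, p=53, q=4
  k=3: a=13, p=729, q=55

729/55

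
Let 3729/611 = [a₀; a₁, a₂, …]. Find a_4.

3

3729 = 6·611 + 63   →  a_0 = 6
611 = 9·63 + 44   →  a_1 = 9
63 = 1·44 + 19   →  a_2 = 1
44 = 2·19 + 6   →  a_3 = 2
19 = 3·6 + 1   →  a_4 = 3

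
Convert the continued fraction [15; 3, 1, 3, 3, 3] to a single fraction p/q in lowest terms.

Fold from the inside: start with 3/1.
  3 + 1/3 = 10/3
  3 + 3/10 = 33/10
  1 + 10/33 = 43/33
  3 + 33/43 = 162/43
  15 + 43/162 = 2473/162

2473/162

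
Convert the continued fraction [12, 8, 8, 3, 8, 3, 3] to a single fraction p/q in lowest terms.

Fold from the inside: start with 3/1.
  3 + 1/3 = 10/3
  8 + 3/10 = 83/10
  3 + 10/83 = 259/83
  8 + 83/259 = 2155/259
  8 + 259/2155 = 17499/2155
  12 + 2155/17499 = 212143/17499

212143/17499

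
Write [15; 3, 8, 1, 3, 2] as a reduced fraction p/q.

Using pₖ = aₖpₖ₋₁ + pₖ₋₂ and qₖ = aₖqₖ₋₁ + qₖ₋₂:
  k=0: a=15, p=15, q=1
  k=1: a=3, p=46, q=3
  k=2: a=8, p=383, q=25
  k=3: a=1, p=429, q=28
  k=4: a=3, p=1670, q=109
  k=5: a=2, p=3769, q=246

3769/246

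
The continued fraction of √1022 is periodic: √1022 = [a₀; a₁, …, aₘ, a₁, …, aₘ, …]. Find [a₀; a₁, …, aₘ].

[31; 1, 30, 1, 62]

a₀ = ⌊√1022⌋ = 31.
With m₀=0, d₀=1 and mₖ₊₁ = dₖaₖ − mₖ, dₖ₊₁ = (n − mₖ₊₁²)/dₖ, aₖ₊₁ = ⌊(a₀+mₖ₊₁)/dₖ₊₁⌋:
  k=1: m=31, d=61, a=1
  k=2: m=30, d=2, a=30
  k=3: m=30, d=61, a=1
  k=4: m=31, d=1, a=62
d=1 and a=2a₀=62 at k=4, so the next step gives (m, d) = (31, 61) again — its k=1 value — and the period has length 4.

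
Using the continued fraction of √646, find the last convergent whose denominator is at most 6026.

√646 = [25; 2, 2, 2, 50, …] (period length 4).
Convergents:
  p_0/q_0 = 25/1
  p_1/q_1 = 51/2
  p_2/q_2 = 127/5
  p_3/q_3 = 305/12
  p_4/q_4 = 15377/605
  p_5/q_5 = 31059/1222
  p_6/q_6 = 77495/3049
  p_7/q_7 = 186049/7320
q_6 = 3049 ≤ 6026 < 7320 = q_7, so the answer is 77495/3049.

77495/3049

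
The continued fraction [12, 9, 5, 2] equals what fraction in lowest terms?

Using pₖ = aₖpₖ₋₁ + pₖ₋₂ and qₖ = aₖqₖ₋₁ + qₖ₋₂:
  k=0: a=12, p=12, q=1
  k=1: a=9, p=109, q=9
  k=2: a=5, p=557, q=46
  k=3: a=2, p=1223, q=101

1223/101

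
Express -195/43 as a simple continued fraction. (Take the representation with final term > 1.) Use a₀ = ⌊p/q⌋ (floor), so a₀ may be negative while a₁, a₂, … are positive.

[-5; 2, 6, 1, 2]

-195 = -5·43 + 20
43 = 2·20 + 3
20 = 6·3 + 2
3 = 1·2 + 1
2 = 2·1 + 0  (stop)
So -195/43 = [-5; 2, 6, 1, 2].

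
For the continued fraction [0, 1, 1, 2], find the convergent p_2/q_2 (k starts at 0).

Using pₖ = aₖpₖ₋₁ + pₖ₋₂, qₖ = aₖqₖ₋₁ + qₖ₋₂ (with p₋₁=1, p₋₂=0, q₋₁=0, q₋₂=1):
  k=0: a=0, p=0, q=1
  k=1: a=1, p=1, q=1
  k=2: a=1, p=1, q=2

1/2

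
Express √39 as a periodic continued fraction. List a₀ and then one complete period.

[6; 4, 12]

a₀ = ⌊√39⌋ = 6.
With m₀=0, d₀=1 and mₖ₊₁ = dₖaₖ − mₖ, dₖ₊₁ = (n − mₖ₊₁²)/dₖ, aₖ₊₁ = ⌊(a₀+mₖ₊₁)/dₖ₊₁⌋:
  k=1: m=6, d=3, a=4
  k=2: m=6, d=1, a=12
d=1 and a=2a₀=12 at k=2, so the next step gives (m, d) = (6, 3) again — its k=1 value — and the period has length 2.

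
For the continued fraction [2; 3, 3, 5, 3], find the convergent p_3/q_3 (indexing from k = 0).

122/53

Using pₖ = aₖpₖ₋₁ + pₖ₋₂, qₖ = aₖqₖ₋₁ + qₖ₋₂ (with p₋₁=1, p₋₂=0, q₋₁=0, q₋₂=1):
  k=0: a=2, p=2, q=1
  k=1: a=3, p=7, q=3
  k=2: a=3, p=23, q=10
  k=3: a=5, p=122, q=53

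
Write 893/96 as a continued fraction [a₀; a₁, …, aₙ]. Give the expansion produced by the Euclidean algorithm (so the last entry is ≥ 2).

[9; 3, 3, 4, 2]

893 = 9*96 + 29
96 = 3*29 + 9
29 = 3*9 + 2
9 = 4*2 + 1
2 = 2*1 + 0  (stop)
So 893/96 = [9; 3, 3, 4, 2].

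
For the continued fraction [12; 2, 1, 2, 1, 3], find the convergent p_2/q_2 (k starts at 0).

Using pₖ = aₖpₖ₋₁ + pₖ₋₂, qₖ = aₖqₖ₋₁ + qₖ₋₂ (with p₋₁=1, p₋₂=0, q₋₁=0, q₋₂=1):
  k=0: a=12, p=12, q=1
  k=1: a=2, p=25, q=2
  k=2: a=1, p=37, q=3

37/3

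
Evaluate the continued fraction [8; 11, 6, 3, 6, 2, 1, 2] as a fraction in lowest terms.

Fold from the inside: start with 2/1.
  1 + 1/2 = 3/2
  2 + 2/3 = 8/3
  6 + 3/8 = 51/8
  3 + 8/51 = 161/51
  6 + 51/161 = 1017/161
  11 + 161/1017 = 11348/1017
  8 + 1017/11348 = 91801/11348

91801/11348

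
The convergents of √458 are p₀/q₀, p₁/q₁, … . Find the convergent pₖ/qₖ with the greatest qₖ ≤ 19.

√458 = [21; 2, 2, 42, …] (period length 3).
Convergents:
  p_0/q_0 = 21/1
  p_1/q_1 = 43/2
  p_2/q_2 = 107/5
  p_3/q_3 = 4537/212
q_2 = 5 ≤ 19 < 212 = q_3, so the answer is 107/5.

107/5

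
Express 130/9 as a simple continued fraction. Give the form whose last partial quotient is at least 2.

[14; 2, 4]

130 = 14·9 + 4
9 = 2·4 + 1
4 = 4·1 + 0  (stop)
So 130/9 = [14; 2, 4].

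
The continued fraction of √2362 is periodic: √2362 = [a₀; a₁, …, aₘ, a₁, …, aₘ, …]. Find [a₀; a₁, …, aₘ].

a₀ = ⌊√2362⌋ = 48.
With m₀=0, d₀=1 and mₖ₊₁ = dₖaₖ − mₖ, dₖ₊₁ = (n − mₖ₊₁²)/dₖ, aₖ₊₁ = ⌊(a₀+mₖ₊₁)/dₖ₊₁⌋:
  k=1: m=48, d=58, a=1
  k=2: m=10, d=39, a=1
  k=3: m=29, d=39, a=1
  k=4: m=10, d=58, a=1
  k=5: m=48, d=1, a=96
d=1 and a=2a₀=96 at k=5, so the next step gives (m, d) = (48, 58) again — its k=1 value — and the period has length 5.

[48; 1, 1, 1, 1, 96]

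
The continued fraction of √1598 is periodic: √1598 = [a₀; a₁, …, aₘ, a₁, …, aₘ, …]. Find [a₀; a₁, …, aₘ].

a₀ = ⌊√1598⌋ = 39.
With m₀=0, d₀=1 and mₖ₊₁ = dₖaₖ − mₖ, dₖ₊₁ = (n − mₖ₊₁²)/dₖ, aₖ₊₁ = ⌊(a₀+mₖ₊₁)/dₖ₊₁⌋:
  k=1: m=39, d=77, a=1
  k=2: m=38, d=2, a=38
  k=3: m=38, d=77, a=1
  k=4: m=39, d=1, a=78
d=1 and a=2a₀=78 at k=4, so the next step gives (m, d) = (39, 77) again — its k=1 value — and the period has length 4.

[39; 1, 38, 1, 78]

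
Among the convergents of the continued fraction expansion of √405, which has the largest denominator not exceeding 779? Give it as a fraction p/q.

√405 = [20; 8, 40, …] (period length 2).
Convergents:
  p_0/q_0 = 20/1
  p_1/q_1 = 161/8
  p_2/q_2 = 6460/321
  p_3/q_3 = 51841/2576
q_2 = 321 ≤ 779 < 2576 = q_3, so the answer is 6460/321.

6460/321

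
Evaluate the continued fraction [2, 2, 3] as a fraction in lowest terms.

Using pₖ = aₖpₖ₋₁ + pₖ₋₂ and qₖ = aₖqₖ₋₁ + qₖ₋₂:
  k=0: a=2, p=2, q=1
  k=1: a=2, p=5, q=2
  k=2: a=3, p=17, q=7

17/7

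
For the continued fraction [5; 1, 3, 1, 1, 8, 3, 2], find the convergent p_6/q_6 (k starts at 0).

Using pₖ = aₖpₖ₋₁ + pₖ₋₂, qₖ = aₖqₖ₋₁ + qₖ₋₂ (with p₋₁=1, p₋₂=0, q₋₁=0, q₋₂=1):
  k=0: a=5, p=5, q=1
  k=1: a=1, p=6, q=1
  k=2: a=3, p=23, q=4
  k=3: a=1, p=29, q=5
  k=4: a=1, p=52, q=9
  k=5: a=8, p=445, q=77
  k=6: a=3, p=1387, q=240

1387/240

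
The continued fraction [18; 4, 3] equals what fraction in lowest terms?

Using pₖ = aₖpₖ₋₁ + pₖ₋₂ and qₖ = aₖqₖ₋₁ + qₖ₋₂:
  k=0: a=18, p=18, q=1
  k=1: a=4, p=73, q=4
  k=2: a=3, p=237, q=13

237/13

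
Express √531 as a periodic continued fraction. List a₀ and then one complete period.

[23; 23, 46]

a₀ = ⌊√531⌋ = 23.
With m₀=0, d₀=1 and mₖ₊₁ = dₖaₖ − mₖ, dₖ₊₁ = (n − mₖ₊₁²)/dₖ, aₖ₊₁ = ⌊(a₀+mₖ₊₁)/dₖ₊₁⌋:
  k=1: m=23, d=2, a=23
  k=2: m=23, d=1, a=46
d=1 and a=2a₀=46 at k=2, so the next step gives (m, d) = (23, 2) again — its k=1 value — and the period has length 2.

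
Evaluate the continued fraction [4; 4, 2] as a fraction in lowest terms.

Fold from the inside: start with 2/1.
  4 + 1/2 = 9/2
  4 + 2/9 = 38/9

38/9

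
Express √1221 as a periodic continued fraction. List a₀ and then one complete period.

[34; 1, 16, 2, 16, 1, 68]

a₀ = ⌊√1221⌋ = 34.
With m₀=0, d₀=1 and mₖ₊₁ = dₖaₖ − mₖ, dₖ₊₁ = (n − mₖ₊₁²)/dₖ, aₖ₊₁ = ⌊(a₀+mₖ₊₁)/dₖ₊₁⌋:
  k=1: m=34, d=65, a=1
  k=2: m=31, d=4, a=16
  k=3: m=33, d=33, a=2
  k=4: m=33, d=4, a=16
  k=5: m=31, d=65, a=1
  k=6: m=34, d=1, a=68
d=1 and a=2a₀=68 at k=6, so the next step gives (m, d) = (34, 65) again — its k=1 value — and the period has length 6.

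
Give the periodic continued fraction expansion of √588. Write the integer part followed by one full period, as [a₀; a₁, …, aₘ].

a₀ = ⌊√588⌋ = 24.
With m₀=0, d₀=1 and mₖ₊₁ = dₖaₖ − mₖ, dₖ₊₁ = (n − mₖ₊₁²)/dₖ, aₖ₊₁ = ⌊(a₀+mₖ₊₁)/dₖ₊₁⌋:
  k=1: m=24, d=12, a=4
  k=2: m=24, d=1, a=48
d=1 and a=2a₀=48 at k=2, so the next step gives (m, d) = (24, 12) again — its k=1 value — and the period has length 2.

[24; 4, 48]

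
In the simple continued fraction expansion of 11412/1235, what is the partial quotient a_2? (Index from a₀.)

6

11412 = 9·1235 + 297   →  a_0 = 9
1235 = 4·297 + 47   →  a_1 = 4
297 = 6·47 + 15   →  a_2 = 6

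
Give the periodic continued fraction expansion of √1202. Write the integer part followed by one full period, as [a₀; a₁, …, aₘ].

[34; 1, 2, 34, 2, 1, 68]

a₀ = ⌊√1202⌋ = 34.
With m₀=0, d₀=1 and mₖ₊₁ = dₖaₖ − mₖ, dₖ₊₁ = (n − mₖ₊₁²)/dₖ, aₖ₊₁ = ⌊(a₀+mₖ₊₁)/dₖ₊₁⌋:
  k=1: m=34, d=46, a=1
  k=2: m=12, d=23, a=2
  k=3: m=34, d=2, a=34
  k=4: m=34, d=23, a=2
  k=5: m=12, d=46, a=1
  k=6: m=34, d=1, a=68
d=1 and a=2a₀=68 at k=6, so the next step gives (m, d) = (34, 46) again — its k=1 value — and the period has length 6.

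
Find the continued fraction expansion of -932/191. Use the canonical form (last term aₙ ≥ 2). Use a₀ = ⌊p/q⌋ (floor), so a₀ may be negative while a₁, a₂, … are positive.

[-5; 8, 3, 3, 2]

-932 = -5·191 + 23
191 = 8·23 + 7
23 = 3·7 + 2
7 = 3·2 + 1
2 = 2·1 + 0  (stop)
So -932/191 = [-5; 8, 3, 3, 2].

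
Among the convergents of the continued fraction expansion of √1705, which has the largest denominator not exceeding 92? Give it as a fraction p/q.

991/24

√1705 = [41; 3, 2, 3, 82, …] (period length 4).
Convergents:
  p_0/q_0 = 41/1
  p_1/q_1 = 124/3
  p_2/q_2 = 289/7
  p_3/q_3 = 991/24
  p_4/q_4 = 81551/1975
q_3 = 24 ≤ 92 < 1975 = q_4, so the answer is 991/24.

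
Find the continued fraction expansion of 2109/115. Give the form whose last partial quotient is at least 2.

2109 = 18×115 + 39
115 = 2×39 + 37
39 = 1×37 + 2
37 = 18×2 + 1
2 = 2×1 + 0  (stop)
So 2109/115 = [18; 2, 1, 18, 2].

[18; 2, 1, 18, 2]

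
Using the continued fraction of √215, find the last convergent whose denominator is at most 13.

√215 = [14; 1, 1, 1, 28, …] (period length 4).
Convergents:
  p_0/q_0 = 14/1
  p_1/q_1 = 15/1
  p_2/q_2 = 29/2
  p_3/q_3 = 44/3
  p_4/q_4 = 1261/86
q_3 = 3 ≤ 13 < 86 = q_4, so the answer is 44/3.

44/3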